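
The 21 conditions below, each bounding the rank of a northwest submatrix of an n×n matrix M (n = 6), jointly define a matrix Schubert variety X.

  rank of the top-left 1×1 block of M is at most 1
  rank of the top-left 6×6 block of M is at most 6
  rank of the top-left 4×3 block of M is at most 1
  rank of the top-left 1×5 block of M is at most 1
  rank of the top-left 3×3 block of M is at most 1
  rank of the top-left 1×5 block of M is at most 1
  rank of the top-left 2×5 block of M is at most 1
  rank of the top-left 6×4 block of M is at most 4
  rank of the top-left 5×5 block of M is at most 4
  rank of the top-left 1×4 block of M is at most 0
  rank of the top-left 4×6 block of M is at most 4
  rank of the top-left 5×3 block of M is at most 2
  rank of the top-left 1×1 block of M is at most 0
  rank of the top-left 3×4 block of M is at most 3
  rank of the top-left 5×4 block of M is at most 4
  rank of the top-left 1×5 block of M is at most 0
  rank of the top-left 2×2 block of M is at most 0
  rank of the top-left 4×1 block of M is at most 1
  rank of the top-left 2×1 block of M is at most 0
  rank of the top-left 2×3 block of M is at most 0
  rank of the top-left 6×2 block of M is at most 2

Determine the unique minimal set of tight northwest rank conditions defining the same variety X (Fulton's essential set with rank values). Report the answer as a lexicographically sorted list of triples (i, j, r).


The tightest implied rank at each (i,j), from the 21 conditions:

  0  0  0  0  0  1
  0  0  0  1  1  2
  1  1  1  2  2  3
  1  1  1  2  3  4
  1  2  2  3  4  5
  1  2  3  4  5  6

the unique w with this rank table is (6, 4, 1, 5, 2, 3).

D(w) has 10 cells with 3 SE-corners; essential set:

[(1, 5, 0), (2, 3, 0), (4, 3, 1)]


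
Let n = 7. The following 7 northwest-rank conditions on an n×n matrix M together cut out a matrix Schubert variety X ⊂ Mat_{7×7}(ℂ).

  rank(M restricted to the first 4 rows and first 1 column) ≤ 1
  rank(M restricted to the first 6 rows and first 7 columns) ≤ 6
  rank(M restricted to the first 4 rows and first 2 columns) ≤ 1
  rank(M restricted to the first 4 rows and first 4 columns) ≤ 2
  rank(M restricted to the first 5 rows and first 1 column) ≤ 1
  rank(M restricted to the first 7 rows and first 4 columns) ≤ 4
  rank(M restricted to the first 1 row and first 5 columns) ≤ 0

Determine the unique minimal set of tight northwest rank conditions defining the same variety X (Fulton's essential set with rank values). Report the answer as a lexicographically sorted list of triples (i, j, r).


Rank table r_w(7×7) implied by the 7 constraints:

  i=1: 0  0  0  0  0  1  1
  i=2: 1  1  1  1  1  2  2
  i=3: 1  1  2  2  2  3  3
  i=4: 1  1  2  2  3  4  4
  i=5: 1  2  3  3  4  5  5
  i=6: 1  2  3  4  5  6  6
  i=7: 1  2  3  4  5  6  7

reading off 1-entries of Δ²R: w = (6, 1, 3, 5, 2, 4, 7).

Rothe diagram D(w) (8 cells), 3 SE-corners (essential conditions):

[(1, 5, 0), (4, 2, 1), (4, 4, 2)]


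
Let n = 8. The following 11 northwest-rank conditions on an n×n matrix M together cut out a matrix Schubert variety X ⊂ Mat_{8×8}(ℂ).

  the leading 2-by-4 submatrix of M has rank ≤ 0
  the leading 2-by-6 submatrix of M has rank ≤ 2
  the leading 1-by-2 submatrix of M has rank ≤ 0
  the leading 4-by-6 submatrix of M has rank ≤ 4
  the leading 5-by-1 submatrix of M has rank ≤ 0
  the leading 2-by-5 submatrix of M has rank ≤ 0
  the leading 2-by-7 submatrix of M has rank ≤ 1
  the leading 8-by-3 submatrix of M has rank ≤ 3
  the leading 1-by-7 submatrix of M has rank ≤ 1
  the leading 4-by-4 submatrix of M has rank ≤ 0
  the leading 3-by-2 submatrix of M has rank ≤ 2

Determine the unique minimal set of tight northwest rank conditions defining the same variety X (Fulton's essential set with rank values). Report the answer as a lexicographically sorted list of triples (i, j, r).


Recovering R(i,j) via the rank-extension bound from the 11 conditions:

  i=1: 0 0 0 0 0 1 1 1
  i=2: 0 0 0 0 0 1 1 2
  i=3: 0 0 0 0 1 2 2 3
  i=4: 0 0 0 0 1 2 3 4
  i=5: 0 1 1 1 2 3 4 5
  i=6: 1 2 2 2 3 4 5 6
  i=7: 1 2 3 3 4 5 6 7
  i=8: 1 2 3 4 5 6 7 8

so w = (6, 8, 5, 7, 2, 1, 3, 4).

4 SE-corners of the 20-cell Rothe diagram give Ess(w):

[(2, 5, 0), (2, 7, 1), (4, 4, 0), (5, 1, 0)]


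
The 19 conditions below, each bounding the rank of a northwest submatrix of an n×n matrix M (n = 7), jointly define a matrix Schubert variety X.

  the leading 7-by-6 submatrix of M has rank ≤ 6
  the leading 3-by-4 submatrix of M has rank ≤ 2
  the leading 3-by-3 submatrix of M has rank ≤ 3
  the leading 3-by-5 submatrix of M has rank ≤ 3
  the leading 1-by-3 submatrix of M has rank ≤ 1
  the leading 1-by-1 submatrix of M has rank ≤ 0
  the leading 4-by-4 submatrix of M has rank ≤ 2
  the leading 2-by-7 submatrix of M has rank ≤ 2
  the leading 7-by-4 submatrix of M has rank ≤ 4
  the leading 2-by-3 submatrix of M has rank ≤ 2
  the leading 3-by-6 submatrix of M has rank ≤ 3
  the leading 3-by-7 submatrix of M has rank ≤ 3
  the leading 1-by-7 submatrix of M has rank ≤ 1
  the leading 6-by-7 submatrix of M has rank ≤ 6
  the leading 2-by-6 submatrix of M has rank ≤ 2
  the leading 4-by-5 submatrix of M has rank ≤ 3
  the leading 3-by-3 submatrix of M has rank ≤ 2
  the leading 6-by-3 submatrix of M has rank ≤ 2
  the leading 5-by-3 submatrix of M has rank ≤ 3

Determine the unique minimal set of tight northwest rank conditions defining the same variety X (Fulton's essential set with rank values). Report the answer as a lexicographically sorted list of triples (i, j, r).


Computing R[i][j] = min implied NW-rank bound (n=7, 19 conditions):

  row 1: 0  1  1  1  1  1  1
  row 2: 1  2  2  2  2  2  2
  row 3: 1  2  2  2  3  3  3
  row 4: 1  2  2  2  3  4  4
  row 5: 1  2  2  3  4  5  5
  row 6: 1  2  2  3  4  5  6
  row 7: 1  2  3  4  5  6  7

the unique w with this rank table is (2, 1, 5, 6, 4, 7, 3).

Rothe diagram D(w) (7 cells), 3 SE-corners (essential conditions):

[(1, 1, 0), (4, 4, 2), (6, 3, 2)]


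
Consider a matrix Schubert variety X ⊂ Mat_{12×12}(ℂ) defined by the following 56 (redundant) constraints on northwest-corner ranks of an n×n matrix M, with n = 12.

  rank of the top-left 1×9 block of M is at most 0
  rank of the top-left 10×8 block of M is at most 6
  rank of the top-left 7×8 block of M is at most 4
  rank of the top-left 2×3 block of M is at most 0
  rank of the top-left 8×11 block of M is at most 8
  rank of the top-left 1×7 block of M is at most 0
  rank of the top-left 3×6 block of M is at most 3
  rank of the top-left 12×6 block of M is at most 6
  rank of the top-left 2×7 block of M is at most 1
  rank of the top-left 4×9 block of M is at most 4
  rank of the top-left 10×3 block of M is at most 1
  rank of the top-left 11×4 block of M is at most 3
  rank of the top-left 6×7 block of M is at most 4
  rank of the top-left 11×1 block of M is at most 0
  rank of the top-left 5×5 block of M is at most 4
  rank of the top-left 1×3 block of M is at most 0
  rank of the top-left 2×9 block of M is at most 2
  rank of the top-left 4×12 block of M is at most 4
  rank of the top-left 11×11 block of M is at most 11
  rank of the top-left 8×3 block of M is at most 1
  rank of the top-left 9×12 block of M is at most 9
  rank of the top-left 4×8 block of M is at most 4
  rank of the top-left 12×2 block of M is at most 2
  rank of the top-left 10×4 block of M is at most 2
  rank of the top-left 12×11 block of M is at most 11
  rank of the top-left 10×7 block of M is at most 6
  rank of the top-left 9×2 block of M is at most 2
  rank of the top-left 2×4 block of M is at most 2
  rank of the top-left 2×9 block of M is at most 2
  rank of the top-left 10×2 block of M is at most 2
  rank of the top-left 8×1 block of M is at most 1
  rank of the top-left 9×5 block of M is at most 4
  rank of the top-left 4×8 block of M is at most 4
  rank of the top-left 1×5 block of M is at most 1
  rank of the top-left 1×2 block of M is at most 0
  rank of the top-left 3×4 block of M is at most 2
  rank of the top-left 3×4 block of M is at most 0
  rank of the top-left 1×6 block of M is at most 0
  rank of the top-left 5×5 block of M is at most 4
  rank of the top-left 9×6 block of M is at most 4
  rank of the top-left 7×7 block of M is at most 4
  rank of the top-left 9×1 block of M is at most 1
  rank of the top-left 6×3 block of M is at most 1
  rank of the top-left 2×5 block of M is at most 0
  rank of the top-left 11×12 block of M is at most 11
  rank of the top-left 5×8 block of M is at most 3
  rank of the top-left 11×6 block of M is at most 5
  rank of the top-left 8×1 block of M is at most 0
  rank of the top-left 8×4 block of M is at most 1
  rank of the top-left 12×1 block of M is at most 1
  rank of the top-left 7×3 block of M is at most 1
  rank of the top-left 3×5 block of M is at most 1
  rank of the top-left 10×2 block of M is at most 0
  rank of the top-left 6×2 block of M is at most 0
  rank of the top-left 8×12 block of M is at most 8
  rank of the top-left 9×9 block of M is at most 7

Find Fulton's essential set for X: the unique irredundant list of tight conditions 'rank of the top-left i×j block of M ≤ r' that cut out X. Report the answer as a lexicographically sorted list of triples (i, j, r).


Reconstructing r_w from the 56 given conditions:

  row 1: 0 | 0 | 0 | 0 | 0 | 0 | 0 | 0 | 0 | 1 | 1 | 1
  row 2: 0 | 0 | 0 | 0 | 0 | 1 | 1 | 1 | 1 | 2 | 2 | 2
  row 3: 0 | 0 | 0 | 0 | 1 | 2 | 2 | 2 | 2 | 3 | 3 | 3
  row 4: 0 | 0 | 1 | 1 | 2 | 3 | 3 | 3 | 3 | 4 | 4 | 4
  row 5: 0 | 0 | 1 | 1 | 2 | 3 | 3 | 3 | 4 | 5 | 5 | 5
  row 6: 0 | 0 | 1 | 1 | 2 | 3 | 4 | 4 | 5 | 6 | 6 | 6
  row 7: 0 | 0 | 1 | 1 | 2 | 3 | 4 | 4 | 5 | 6 | 7 | 7
  row 8: 0 | 0 | 1 | 1 | 2 | 3 | 4 | 5 | 6 | 7 | 8 | 8
  row 9: 0 | 0 | 1 | 2 | 3 | 4 | 5 | 6 | 7 | 8 | 9 | 9
  row 10: 0 | 0 | 1 | 2 | 3 | 4 | 5 | 6 | 7 | 8 | 9 | 10
  row 11: 0 | 1 | 2 | 3 | 4 | 5 | 6 | 7 | 8 | 9 | 10 | 11
  row 12: 1 | 2 | 3 | 4 | 5 | 6 | 7 | 8 | 9 | 10 | 11 | 12

the unique w with this rank table is (10, 6, 5, 3, 9, 7, 11, 8, 4, 12, 2, 1).

ℓ(w)=40; the 8 essential cells (i,j,r):

[(1, 9, 0), (2, 5, 0), (3, 4, 0), (5, 8, 3), (7, 8, 4), (8, 4, 1), (10, 2, 0), (11, 1, 0)]


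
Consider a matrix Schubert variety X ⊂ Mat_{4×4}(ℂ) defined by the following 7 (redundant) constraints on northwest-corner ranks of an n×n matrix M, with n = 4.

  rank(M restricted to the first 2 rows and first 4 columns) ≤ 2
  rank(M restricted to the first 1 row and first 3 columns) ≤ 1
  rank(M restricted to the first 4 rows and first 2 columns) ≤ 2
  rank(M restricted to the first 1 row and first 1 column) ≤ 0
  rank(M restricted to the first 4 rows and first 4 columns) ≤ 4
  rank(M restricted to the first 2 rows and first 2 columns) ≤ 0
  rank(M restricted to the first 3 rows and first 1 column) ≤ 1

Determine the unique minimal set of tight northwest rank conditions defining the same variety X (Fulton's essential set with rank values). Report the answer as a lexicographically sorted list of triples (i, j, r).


Rank table r_w(4×4) implied by the 7 constraints:

  row 1: 0, 0, 1, 1
  row 2: 0, 0, 1, 2
  row 3: 1, 1, 2, 3
  row 4: 1, 2, 3, 4

so w = (3, 4, 1, 2).

D(w) has 4 cells with 1 SE-corner; essential set:

[(2, 2, 0)]


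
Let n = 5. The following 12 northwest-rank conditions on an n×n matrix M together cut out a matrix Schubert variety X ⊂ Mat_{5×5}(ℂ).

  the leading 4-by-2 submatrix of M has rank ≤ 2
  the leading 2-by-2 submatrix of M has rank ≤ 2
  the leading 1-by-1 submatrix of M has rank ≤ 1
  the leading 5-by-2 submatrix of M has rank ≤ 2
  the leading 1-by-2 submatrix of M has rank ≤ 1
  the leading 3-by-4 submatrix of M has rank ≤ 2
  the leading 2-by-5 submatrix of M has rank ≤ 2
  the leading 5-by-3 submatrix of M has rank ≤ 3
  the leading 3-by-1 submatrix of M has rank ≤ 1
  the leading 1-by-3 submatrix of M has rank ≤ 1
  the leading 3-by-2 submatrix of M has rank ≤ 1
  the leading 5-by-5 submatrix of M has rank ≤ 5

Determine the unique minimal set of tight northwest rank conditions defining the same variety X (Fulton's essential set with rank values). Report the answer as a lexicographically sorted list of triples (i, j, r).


The tightest implied rank at each (i,j), from the 12 conditions:

  i=1: 1 | 1 | 1 | 1 | 1
  i=2: 1 | 1 | 2 | 2 | 2
  i=3: 1 | 1 | 2 | 2 | 3
  i=4: 1 | 2 | 3 | 3 | 4
  i=5: 1 | 2 | 3 | 4 | 5

hence w(1..5) = (1, 3, 5, 2, 4).

Fulton essential set (2 of the 3 Rothe cells):

[(3, 2, 1), (3, 4, 2)]


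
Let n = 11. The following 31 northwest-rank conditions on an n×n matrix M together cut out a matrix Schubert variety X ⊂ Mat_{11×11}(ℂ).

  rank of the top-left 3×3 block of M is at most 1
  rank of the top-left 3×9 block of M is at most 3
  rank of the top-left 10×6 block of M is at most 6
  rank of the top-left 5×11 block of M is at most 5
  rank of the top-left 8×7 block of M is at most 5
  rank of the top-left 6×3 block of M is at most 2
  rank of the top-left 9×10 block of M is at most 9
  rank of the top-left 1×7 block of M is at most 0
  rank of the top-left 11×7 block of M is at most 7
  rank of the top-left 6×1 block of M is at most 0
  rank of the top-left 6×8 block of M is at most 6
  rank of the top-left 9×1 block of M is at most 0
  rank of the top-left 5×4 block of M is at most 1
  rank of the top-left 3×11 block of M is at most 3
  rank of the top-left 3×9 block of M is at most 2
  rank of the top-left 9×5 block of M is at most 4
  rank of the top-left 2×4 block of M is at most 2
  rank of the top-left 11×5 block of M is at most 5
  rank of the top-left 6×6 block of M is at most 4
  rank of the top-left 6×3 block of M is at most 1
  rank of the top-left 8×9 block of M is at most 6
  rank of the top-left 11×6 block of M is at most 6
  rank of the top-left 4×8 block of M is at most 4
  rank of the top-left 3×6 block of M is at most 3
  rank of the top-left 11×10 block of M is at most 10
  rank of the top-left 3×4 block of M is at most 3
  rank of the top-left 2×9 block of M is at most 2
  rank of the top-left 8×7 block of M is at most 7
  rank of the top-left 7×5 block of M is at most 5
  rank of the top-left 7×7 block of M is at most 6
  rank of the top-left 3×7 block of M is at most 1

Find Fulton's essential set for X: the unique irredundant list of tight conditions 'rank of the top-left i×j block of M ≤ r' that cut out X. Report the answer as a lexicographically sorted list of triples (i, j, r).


Propagating the 31 rank bounds to every northwest block:

  row 1: 0 0 0 0 0 0 0 1 1 1 1
  row 2: 0 1 1 1 1 1 1 2 2 2 2
  row 3: 0 1 1 1 1 1 1 2 2 3 3
  row 4: 0 1 1 1 2 2 2 3 3 4 4
  row 5: 0 1 1 1 2 3 3 4 4 5 5
  row 6: 0 1 1 2 3 4 4 5 5 6 6
  row 7: 0 1 2 3 4 5 5 6 6 7 7
  row 8: 0 1 2 3 4 5 5 6 6 7 8
  row 9: 0 1 2 3 4 5 6 7 7 8 9
  row 10: 1 2 3 4 5 6 7 8 8 9 10
  row 11: 1 2 3 4 5 6 7 8 9 10 11

the unique w with this rank table is (8, 2, 10, 5, 6, 4, 3, 11, 7, 1, 9).

D(w) has 28 cells with 8 SE-corners; essential set:

[(1, 7, 0), (3, 7, 1), (3, 9, 2), (5, 4, 1), (6, 3, 1), (8, 7, 5), (8, 9, 6), (9, 1, 0)]


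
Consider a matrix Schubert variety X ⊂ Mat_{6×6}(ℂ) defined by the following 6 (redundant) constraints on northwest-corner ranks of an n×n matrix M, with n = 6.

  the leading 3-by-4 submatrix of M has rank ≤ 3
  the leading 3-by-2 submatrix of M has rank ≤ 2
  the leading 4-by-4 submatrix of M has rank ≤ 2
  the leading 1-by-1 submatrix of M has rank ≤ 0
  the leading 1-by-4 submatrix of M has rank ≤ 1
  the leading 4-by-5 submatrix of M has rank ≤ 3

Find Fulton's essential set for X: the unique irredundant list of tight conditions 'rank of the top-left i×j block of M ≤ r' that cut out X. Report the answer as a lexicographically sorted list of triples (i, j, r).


Propagating the 6 rank bounds to every northwest block:

  0, 1, 1, 1, 1, 1
  1, 2, 2, 2, 2, 2
  1, 2, 2, 2, 3, 3
  1, 2, 2, 2, 3, 4
  1, 2, 3, 3, 4, 5
  1, 2, 3, 4, 5, 6

hence w(1..6) = (2, 1, 5, 6, 3, 4).

D(w) has 5 cells with 2 SE-corners; essential set:

[(1, 1, 0), (4, 4, 2)]


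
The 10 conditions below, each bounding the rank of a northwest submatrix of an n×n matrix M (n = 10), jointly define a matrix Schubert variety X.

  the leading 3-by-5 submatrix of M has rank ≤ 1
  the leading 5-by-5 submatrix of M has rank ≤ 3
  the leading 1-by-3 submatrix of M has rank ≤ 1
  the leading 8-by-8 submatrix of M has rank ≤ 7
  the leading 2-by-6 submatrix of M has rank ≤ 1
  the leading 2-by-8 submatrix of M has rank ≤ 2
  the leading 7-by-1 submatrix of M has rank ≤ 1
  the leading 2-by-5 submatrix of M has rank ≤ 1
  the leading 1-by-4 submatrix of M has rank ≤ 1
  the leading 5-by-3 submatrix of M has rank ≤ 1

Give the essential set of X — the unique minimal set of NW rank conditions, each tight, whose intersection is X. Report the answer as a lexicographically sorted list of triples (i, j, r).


Computing R[i][j] = min implied NW-rank bound (n=10, 10 conditions):

  row 1: 1, 1, 1, 1, 1, 1, 1, 1, 1, 1
  row 2: 1, 1, 1, 1, 1, 1, 2, 2, 2, 2
  row 3: 1, 1, 1, 1, 1, 2, 3, 3, 3, 3
  row 4: 1, 1, 1, 2, 2, 3, 4, 4, 4, 4
  row 5: 1, 1, 1, 2, 3, 4, 5, 5, 5, 5
  row 6: 1, 2, 2, 3, 4, 5, 6, 6, 6, 6
  row 7: 1, 2, 3, 4, 5, 6, 7, 7, 7, 7
  row 8: 1, 2, 3, 4, 5, 6, 7, 7, 8, 8
  row 9: 1, 2, 3, 4, 5, 6, 7, 8, 9, 9
  row 10: 1, 2, 3, 4, 5, 6, 7, 8, 9, 10

the unique w with this rank table is (1, 7, 6, 4, 5, 2, 3, 9, 8, 10).

ℓ(w)=14; the 4 essential cells (i,j,r):

[(2, 6, 1), (3, 5, 1), (5, 3, 1), (8, 8, 7)]


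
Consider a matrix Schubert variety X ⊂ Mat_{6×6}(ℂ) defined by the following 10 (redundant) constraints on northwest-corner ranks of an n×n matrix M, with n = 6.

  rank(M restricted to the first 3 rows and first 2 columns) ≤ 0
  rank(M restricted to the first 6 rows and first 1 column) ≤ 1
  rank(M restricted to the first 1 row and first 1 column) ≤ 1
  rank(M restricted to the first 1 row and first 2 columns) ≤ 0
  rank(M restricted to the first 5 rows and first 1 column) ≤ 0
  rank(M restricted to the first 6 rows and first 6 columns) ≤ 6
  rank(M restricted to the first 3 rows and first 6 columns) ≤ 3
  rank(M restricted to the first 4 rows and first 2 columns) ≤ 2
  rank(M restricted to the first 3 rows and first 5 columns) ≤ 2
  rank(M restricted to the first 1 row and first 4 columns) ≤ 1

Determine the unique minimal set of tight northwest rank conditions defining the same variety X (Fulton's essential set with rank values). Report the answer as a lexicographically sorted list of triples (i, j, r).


Rank table r_w(6×6) implied by the 10 constraints:

  0 | 0 | 1 | 1 | 1 | 1
  0 | 0 | 1 | 2 | 2 | 2
  0 | 0 | 1 | 2 | 2 | 3
  0 | 1 | 2 | 3 | 3 | 4
  0 | 1 | 2 | 3 | 4 | 5
  1 | 2 | 3 | 4 | 5 | 6

giving w = (3, 4, 6, 2, 5, 1) via Δ²R.

|D(w)|=9, |Ess(w)|=3:

[(3, 2, 0), (3, 5, 2), (5, 1, 0)]


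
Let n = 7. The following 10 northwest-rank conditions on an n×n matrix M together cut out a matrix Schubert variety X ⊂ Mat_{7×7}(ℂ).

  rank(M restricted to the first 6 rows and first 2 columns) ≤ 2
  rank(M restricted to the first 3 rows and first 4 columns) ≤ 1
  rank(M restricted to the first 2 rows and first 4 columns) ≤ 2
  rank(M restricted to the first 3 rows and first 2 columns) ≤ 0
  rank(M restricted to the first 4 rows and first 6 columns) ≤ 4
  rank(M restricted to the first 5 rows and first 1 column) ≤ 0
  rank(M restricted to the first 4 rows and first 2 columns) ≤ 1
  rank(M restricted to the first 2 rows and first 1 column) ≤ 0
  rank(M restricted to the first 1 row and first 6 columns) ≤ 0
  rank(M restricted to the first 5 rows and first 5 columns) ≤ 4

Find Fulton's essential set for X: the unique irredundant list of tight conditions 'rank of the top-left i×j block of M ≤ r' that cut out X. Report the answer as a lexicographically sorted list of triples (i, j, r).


Propagating the 10 rank bounds to every northwest block:

  R[1]: 0 0 0 0 0 0 1
  R[2]: 0 0 1 1 1 1 2
  R[3]: 0 0 1 1 2 2 3
  R[4]: 0 1 2 2 3 3 4
  R[5]: 0 1 2 3 4 4 5
  R[6]: 1 2 3 4 5 5 6
  R[7]: 1 2 3 4 5 6 7

hence w(1..7) = (7, 3, 5, 2, 4, 1, 6).

Fulton essential set (4 of the 13 Rothe cells):

[(1, 6, 0), (3, 2, 0), (3, 4, 1), (5, 1, 0)]


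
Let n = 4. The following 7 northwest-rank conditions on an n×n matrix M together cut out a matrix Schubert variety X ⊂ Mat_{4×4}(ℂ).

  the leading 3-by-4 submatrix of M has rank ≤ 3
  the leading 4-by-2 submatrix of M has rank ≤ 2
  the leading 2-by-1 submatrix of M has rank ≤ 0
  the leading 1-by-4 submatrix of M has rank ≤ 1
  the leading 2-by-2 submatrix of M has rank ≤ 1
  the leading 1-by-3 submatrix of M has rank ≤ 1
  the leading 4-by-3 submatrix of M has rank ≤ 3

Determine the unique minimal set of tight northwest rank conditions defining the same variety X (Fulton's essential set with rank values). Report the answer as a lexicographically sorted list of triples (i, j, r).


Reconstructing r_w from the 7 given conditions:

  i=1: 0 | 1 | 1 | 1
  i=2: 0 | 1 | 2 | 2
  i=3: 1 | 2 | 3 | 3
  i=4: 1 | 2 | 3 | 4

giving w = (2, 3, 1, 4) via Δ²R.

1 SE-corner of the 2-cell Rothe diagram gives Ess(w):

[(2, 1, 0)]


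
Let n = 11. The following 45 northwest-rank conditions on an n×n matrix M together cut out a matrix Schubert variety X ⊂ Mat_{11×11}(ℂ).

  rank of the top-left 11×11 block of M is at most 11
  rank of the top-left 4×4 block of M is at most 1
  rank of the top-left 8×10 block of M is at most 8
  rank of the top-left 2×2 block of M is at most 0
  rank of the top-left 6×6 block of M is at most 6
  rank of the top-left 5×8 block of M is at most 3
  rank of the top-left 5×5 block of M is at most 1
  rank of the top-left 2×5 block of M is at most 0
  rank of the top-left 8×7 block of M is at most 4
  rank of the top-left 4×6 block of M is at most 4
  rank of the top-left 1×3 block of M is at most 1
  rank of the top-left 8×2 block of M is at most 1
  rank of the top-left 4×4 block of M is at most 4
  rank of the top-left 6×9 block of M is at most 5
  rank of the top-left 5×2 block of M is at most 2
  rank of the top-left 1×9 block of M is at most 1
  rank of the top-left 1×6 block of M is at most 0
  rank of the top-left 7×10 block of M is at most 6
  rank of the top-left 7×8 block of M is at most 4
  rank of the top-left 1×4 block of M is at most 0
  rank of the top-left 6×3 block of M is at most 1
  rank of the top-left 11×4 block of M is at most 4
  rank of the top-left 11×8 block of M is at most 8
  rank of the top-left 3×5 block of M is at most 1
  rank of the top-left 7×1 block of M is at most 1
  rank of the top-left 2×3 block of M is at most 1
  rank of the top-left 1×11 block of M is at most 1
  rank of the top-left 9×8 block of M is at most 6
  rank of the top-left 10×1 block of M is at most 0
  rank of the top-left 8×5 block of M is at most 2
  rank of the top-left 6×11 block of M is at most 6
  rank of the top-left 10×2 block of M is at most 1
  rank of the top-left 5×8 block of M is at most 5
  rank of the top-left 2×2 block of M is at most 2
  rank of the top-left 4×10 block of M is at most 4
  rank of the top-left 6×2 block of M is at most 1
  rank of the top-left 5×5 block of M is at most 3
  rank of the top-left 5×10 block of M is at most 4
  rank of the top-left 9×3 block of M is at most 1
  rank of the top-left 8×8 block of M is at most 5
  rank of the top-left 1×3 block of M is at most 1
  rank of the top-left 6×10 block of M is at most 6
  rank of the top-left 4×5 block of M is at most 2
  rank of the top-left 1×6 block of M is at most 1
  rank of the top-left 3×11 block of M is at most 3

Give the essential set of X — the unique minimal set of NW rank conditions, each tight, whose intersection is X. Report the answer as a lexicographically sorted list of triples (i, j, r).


Reconstructing r_w from the 45 given conditions:

  i=1: 0 | 0 | 0 | 0 | 0 | 0 | 1 | 1 | 1 | 1 | 1
  i=2: 0 | 0 | 0 | 0 | 0 | 1 | 2 | 2 | 2 | 2 | 2
  i=3: 0 | 1 | 1 | 1 | 1 | 2 | 3 | 3 | 3 | 3 | 3
  i=4: 0 | 1 | 1 | 1 | 1 | 2 | 3 | 3 | 4 | 4 | 4
  i=5: 0 | 1 | 1 | 1 | 1 | 2 | 3 | 3 | 4 | 4 | 5
  i=6: 0 | 1 | 1 | 2 | 2 | 3 | 4 | 4 | 5 | 5 | 6
  i=7: 0 | 1 | 1 | 2 | 2 | 3 | 4 | 4 | 5 | 6 | 7
  i=8: 0 | 1 | 1 | 2 | 2 | 3 | 4 | 5 | 6 | 7 | 8
  i=9: 0 | 1 | 1 | 2 | 3 | 4 | 5 | 6 | 7 | 8 | 9
  i=10: 0 | 1 | 2 | 3 | 4 | 5 | 6 | 7 | 8 | 9 | 10
  i=11: 1 | 2 | 3 | 4 | 5 | 6 | 7 | 8 | 9 | 10 | 11

reading off 1-entries of Δ²R: w = (7, 6, 2, 9, 11, 4, 10, 8, 5, 3, 1).

9 SE-corners of the 35-cell Rothe diagram give Ess(w):

[(1, 6, 0), (2, 5, 0), (5, 5, 1), (5, 8, 3), (5, 10, 4), (7, 8, 4), (8, 5, 2), (9, 3, 1), (10, 1, 0)]


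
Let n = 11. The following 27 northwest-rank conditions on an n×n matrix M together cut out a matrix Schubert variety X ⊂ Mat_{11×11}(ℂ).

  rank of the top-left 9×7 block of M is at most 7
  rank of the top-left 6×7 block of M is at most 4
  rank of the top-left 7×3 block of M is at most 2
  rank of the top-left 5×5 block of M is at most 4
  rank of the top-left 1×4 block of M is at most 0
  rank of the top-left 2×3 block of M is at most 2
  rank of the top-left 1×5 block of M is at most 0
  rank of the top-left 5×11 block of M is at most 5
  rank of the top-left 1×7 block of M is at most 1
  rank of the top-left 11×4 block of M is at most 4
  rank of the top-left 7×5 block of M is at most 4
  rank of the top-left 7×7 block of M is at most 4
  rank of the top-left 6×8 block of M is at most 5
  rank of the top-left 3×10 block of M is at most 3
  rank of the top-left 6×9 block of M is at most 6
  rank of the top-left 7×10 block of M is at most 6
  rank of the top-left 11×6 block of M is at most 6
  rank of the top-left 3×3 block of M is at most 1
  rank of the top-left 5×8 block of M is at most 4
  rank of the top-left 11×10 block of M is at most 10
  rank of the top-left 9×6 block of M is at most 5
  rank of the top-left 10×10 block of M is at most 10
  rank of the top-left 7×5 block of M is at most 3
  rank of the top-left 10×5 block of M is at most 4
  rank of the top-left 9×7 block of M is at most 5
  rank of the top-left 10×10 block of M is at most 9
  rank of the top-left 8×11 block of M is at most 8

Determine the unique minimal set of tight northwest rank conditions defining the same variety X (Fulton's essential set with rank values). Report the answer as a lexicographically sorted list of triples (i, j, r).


Propagating the 27 rank bounds to every northwest block:

  R[1]: 0, 0, 0, 0, 0, 1, 1, 1, 1, 1, 1
  R[2]: 1, 1, 1, 1, 1, 2, 2, 2, 2, 2, 2
  R[3]: 1, 1, 1, 2, 2, 3, 3, 3, 3, 3, 3
  R[4]: 1, 2, 2, 3, 3, 4, 4, 4, 4, 4, 4
  R[5]: 1, 2, 2, 3, 3, 4, 4, 4, 5, 5, 5
  R[6]: 1, 2, 2, 3, 3, 4, 4, 5, 6, 6, 6
  R[7]: 1, 2, 2, 3, 3, 4, 4, 5, 6, 6, 7
  R[8]: 1, 2, 3, 4, 4, 5, 5, 6, 7, 7, 8
  R[9]: 1, 2, 3, 4, 4, 5, 5, 6, 7, 8, 9
  R[10]: 1, 2, 3, 4, 4, 5, 6, 7, 8, 9, 10
  R[11]: 1, 2, 3, 4, 5, 6, 7, 8, 9, 10, 11

reading off 1-entries of Δ²R: w = (6, 1, 4, 2, 9, 8, 11, 3, 10, 7, 5).

Rothe diagram D(w) (21 cells), 9 SE-corners (essential conditions):

[(1, 5, 0), (3, 3, 1), (5, 8, 4), (7, 3, 2), (7, 5, 3), (7, 7, 4), (7, 10, 6), (9, 7, 5), (10, 5, 4)]


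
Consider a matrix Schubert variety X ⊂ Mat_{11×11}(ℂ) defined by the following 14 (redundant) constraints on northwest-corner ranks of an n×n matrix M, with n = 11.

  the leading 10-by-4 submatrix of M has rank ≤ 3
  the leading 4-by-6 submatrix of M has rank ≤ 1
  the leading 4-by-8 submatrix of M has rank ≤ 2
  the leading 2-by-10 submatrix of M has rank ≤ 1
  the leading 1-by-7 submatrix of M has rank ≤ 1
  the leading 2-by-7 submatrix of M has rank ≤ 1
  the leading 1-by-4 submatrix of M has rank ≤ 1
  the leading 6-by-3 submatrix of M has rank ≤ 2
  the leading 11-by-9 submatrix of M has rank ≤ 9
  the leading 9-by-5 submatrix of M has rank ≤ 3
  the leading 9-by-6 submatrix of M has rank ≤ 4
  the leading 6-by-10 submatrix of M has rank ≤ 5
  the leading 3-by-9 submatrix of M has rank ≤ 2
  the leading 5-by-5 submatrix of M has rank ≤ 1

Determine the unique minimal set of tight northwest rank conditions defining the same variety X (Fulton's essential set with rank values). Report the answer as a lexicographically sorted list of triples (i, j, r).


Computing R[i][j] = min implied NW-rank bound (n=11, 14 conditions):

  R[1]: 1 | 1 | 1 | 1 | 1 | 1 | 1 | 1 | 1 | 1 | 1
  R[2]: 1 | 1 | 1 | 1 | 1 | 1 | 1 | 1 | 1 | 1 | 2
  R[3]: 1 | 1 | 1 | 1 | 1 | 1 | 2 | 2 | 2 | 2 | 3
  R[4]: 1 | 1 | 1 | 1 | 1 | 1 | 2 | 2 | 3 | 3 | 4
  R[5]: 1 | 1 | 1 | 1 | 1 | 2 | 3 | 3 | 4 | 4 | 5
  R[6]: 1 | 2 | 2 | 2 | 2 | 3 | 4 | 4 | 5 | 5 | 6
  R[7]: 1 | 2 | 3 | 3 | 3 | 4 | 5 | 5 | 6 | 6 | 7
  R[8]: 1 | 2 | 3 | 3 | 3 | 4 | 5 | 6 | 7 | 7 | 8
  R[9]: 1 | 2 | 3 | 3 | 3 | 4 | 5 | 6 | 7 | 8 | 9
  R[10]: 1 | 2 | 3 | 3 | 4 | 5 | 6 | 7 | 8 | 9 | 10
  R[11]: 1 | 2 | 3 | 4 | 5 | 6 | 7 | 8 | 9 | 10 | 11

so w = (1, 11, 7, 9, 6, 2, 3, 8, 10, 5, 4).

Rothe diagram D(w) (29 cells), 6 SE-corners (essential conditions):

[(2, 10, 1), (4, 6, 1), (4, 8, 2), (5, 5, 1), (9, 5, 3), (10, 4, 3)]


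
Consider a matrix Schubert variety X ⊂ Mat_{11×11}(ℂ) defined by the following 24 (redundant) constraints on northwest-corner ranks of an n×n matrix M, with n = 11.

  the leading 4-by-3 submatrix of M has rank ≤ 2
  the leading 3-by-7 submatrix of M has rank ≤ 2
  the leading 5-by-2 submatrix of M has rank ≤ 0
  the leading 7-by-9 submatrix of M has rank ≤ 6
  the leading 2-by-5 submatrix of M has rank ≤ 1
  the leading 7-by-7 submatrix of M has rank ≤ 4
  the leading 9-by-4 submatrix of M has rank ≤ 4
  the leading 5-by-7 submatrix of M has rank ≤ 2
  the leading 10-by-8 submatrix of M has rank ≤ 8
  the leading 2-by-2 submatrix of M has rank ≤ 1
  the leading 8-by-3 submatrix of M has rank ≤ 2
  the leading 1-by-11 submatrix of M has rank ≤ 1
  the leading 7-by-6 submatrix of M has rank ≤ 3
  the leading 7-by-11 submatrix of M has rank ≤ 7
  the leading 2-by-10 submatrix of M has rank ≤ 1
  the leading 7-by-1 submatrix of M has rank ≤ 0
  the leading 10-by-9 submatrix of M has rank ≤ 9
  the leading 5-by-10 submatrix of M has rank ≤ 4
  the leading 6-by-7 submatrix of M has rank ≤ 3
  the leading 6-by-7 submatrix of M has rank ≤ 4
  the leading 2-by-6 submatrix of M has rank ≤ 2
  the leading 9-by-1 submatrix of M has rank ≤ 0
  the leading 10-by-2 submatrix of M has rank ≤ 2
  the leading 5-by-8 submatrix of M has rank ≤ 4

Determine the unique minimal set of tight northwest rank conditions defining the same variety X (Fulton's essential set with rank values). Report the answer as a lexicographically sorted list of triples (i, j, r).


Computing R[i][j] = min implied NW-rank bound (n=11, 24 conditions):

  0  0  1  1  1  1  1  1  1  1  1
  0  0  1  1  1  1  1  1  1  1  2
  0  0  1  2  2  2  2  2  2  2  3
  0  0  1  2  2  2  2  3  3  3  4
  0  0  1  2  2  2  2  3  4  4  5
  0  1  2  3  3  3  3  4  5  5  6
  0  1  2  3  3  3  4  5  6  6  7
  0  1  2  3  4  4  5  6  7  7  8
  0  1  2  3  4  5  6  7  8  8  9
  1  2  3  4  5  6  7  8  9  9  10
  1  2  3  4  5  6  7  8  9  10  11

giving w = (3, 11, 4, 8, 9, 2, 7, 5, 6, 1, 10) via Δ²R.

Fulton essential set (5 of the 29 Rothe cells):

[(2, 10, 1), (5, 2, 0), (5, 7, 2), (7, 6, 3), (9, 1, 0)]


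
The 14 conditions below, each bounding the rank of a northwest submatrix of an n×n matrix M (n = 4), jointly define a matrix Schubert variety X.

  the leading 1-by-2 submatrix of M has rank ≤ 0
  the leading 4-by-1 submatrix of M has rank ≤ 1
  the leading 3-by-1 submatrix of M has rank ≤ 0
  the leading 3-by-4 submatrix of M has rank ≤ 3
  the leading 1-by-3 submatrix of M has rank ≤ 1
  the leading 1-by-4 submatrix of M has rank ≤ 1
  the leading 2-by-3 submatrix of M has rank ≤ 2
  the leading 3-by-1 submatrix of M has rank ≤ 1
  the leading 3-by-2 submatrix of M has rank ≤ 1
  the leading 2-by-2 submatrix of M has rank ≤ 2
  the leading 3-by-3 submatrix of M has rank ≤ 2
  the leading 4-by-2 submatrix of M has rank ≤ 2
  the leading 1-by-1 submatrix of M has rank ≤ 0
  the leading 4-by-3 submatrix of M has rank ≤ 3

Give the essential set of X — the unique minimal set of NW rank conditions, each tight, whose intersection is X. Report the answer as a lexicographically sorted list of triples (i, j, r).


Rank table r_w(4×4) implied by the 14 constraints:

  i=1: 0  0  1  1
  i=2: 0  1  2  2
  i=3: 0  1  2  3
  i=4: 1  2  3  4

giving w = (3, 2, 4, 1) via Δ²R.

2 SE-corners of the 4-cell Rothe diagram give Ess(w):

[(1, 2, 0), (3, 1, 0)]


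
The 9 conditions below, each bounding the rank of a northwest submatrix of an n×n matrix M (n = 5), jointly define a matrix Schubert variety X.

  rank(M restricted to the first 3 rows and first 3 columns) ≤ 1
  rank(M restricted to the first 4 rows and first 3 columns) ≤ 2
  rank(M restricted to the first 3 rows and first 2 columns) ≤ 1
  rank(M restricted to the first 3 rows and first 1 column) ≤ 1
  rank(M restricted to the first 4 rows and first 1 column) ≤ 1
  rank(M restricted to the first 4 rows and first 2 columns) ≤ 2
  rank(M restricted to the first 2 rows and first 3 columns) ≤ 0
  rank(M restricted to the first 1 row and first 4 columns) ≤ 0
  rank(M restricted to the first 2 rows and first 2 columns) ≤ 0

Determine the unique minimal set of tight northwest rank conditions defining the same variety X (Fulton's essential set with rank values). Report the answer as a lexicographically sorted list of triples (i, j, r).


Recovering R(i,j) via the rank-extension bound from the 9 conditions:

  row 1: 0 0 0 0 1
  row 2: 0 0 0 1 2
  row 3: 1 1 1 2 3
  row 4: 1 2 2 3 4
  row 5: 1 2 3 4 5

giving w = (5, 4, 1, 2, 3) via Δ²R.

Fulton essential set (2 of the 7 Rothe cells):

[(1, 4, 0), (2, 3, 0)]


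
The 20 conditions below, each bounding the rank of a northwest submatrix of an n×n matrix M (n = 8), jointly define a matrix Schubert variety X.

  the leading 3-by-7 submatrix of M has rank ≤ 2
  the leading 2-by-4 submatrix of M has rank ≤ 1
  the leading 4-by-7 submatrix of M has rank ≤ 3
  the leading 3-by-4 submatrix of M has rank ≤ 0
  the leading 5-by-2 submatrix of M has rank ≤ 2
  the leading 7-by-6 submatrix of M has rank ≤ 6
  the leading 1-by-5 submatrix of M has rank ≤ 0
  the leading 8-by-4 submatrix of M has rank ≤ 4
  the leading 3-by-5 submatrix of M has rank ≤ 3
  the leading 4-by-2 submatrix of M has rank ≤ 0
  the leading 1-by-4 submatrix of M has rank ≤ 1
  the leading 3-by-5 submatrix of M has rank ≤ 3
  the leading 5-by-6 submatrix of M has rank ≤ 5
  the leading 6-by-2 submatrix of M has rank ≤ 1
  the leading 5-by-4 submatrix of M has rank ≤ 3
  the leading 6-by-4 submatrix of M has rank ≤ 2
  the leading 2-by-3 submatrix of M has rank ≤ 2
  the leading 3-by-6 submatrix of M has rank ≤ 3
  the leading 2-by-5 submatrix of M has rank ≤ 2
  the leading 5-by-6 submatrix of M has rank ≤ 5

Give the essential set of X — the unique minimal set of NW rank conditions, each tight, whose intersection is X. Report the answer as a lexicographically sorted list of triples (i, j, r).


Computing R[i][j] = min implied NW-rank bound (n=8, 20 conditions):

  R[1]: 0 | 0 | 0 | 0 | 0 | 1 | 1 | 1
  R[2]: 0 | 0 | 0 | 0 | 1 | 2 | 2 | 2
  R[3]: 0 | 0 | 0 | 0 | 1 | 2 | 2 | 3
  R[4]: 0 | 0 | 1 | 1 | 2 | 3 | 3 | 4
  R[5]: 1 | 1 | 2 | 2 | 3 | 4 | 4 | 5
  R[6]: 1 | 1 | 2 | 2 | 3 | 4 | 5 | 6
  R[7]: 1 | 2 | 3 | 3 | 4 | 5 | 6 | 7
  R[8]: 1 | 2 | 3 | 4 | 5 | 6 | 7 | 8

so w = (6, 5, 8, 3, 1, 7, 2, 4).

|D(w)|=18, |Ess(w)|=6:

[(1, 5, 0), (3, 4, 0), (3, 7, 2), (4, 2, 0), (6, 2, 1), (6, 4, 2)]


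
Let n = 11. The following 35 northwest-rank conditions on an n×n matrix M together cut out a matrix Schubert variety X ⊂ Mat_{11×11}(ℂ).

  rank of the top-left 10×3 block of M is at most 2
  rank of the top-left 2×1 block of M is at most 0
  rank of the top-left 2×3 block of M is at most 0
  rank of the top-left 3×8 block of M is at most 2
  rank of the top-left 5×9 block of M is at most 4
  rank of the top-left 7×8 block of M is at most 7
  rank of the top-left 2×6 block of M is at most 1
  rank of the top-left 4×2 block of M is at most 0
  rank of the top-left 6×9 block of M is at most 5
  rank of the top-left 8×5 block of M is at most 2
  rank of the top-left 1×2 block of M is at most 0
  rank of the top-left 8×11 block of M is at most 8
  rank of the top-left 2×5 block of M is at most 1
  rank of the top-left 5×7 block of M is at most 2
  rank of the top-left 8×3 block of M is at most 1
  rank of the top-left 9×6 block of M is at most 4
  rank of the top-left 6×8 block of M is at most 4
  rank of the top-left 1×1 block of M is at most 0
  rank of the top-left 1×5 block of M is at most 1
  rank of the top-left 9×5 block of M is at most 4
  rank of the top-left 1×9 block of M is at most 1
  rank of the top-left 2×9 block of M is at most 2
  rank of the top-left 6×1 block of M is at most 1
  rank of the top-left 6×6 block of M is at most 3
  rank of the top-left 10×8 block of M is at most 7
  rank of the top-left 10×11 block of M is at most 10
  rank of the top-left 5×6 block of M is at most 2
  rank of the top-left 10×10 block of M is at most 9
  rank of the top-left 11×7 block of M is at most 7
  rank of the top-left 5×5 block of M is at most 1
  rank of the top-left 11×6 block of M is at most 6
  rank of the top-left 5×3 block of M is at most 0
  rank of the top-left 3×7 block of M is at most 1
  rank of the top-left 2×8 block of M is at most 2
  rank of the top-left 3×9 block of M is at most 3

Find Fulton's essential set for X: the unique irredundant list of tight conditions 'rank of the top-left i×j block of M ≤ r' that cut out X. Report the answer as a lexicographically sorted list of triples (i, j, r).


Recovering R(i,j) via the rank-extension bound from the 35 conditions:

  row 1: 0, 0, 0, 1, 1, 1, 1, 1, 1, 1, 1
  row 2: 0, 0, 0, 1, 1, 1, 1, 2, 2, 2, 2
  row 3: 0, 0, 0, 1, 1, 1, 1, 2, 3, 3, 3
  row 4: 0, 0, 0, 1, 1, 2, 2, 3, 4, 4, 4
  row 5: 0, 0, 0, 1, 1, 2, 2, 3, 4, 5, 5
  row 6: 1, 1, 1, 2, 2, 3, 3, 4, 5, 6, 6
  row 7: 1, 1, 1, 2, 2, 3, 4, 5, 6, 7, 7
  row 8: 1, 1, 1, 2, 2, 3, 4, 5, 6, 7, 8
  row 9: 1, 2, 2, 3, 3, 4, 5, 6, 7, 8, 9
  row 10: 1, 2, 2, 3, 4, 5, 6, 7, 8, 9, 10
  row 11: 1, 2, 3, 4, 5, 6, 7, 8, 9, 10, 11

so w = (4, 8, 9, 6, 10, 1, 7, 11, 2, 5, 3).

ℓ(w)=31; the 7 essential cells (i,j,r):

[(3, 7, 1), (5, 3, 0), (5, 5, 1), (5, 7, 2), (8, 3, 1), (8, 5, 2), (10, 3, 2)]


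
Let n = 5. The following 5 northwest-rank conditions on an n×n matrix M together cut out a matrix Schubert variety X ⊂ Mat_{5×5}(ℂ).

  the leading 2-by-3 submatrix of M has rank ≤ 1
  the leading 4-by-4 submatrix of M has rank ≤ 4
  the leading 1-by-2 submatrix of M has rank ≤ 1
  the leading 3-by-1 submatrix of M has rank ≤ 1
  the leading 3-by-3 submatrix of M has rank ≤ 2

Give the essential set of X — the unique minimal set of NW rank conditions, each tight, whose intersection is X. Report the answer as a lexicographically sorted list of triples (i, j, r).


Propagating the 5 rank bounds to every northwest block:

  1 1 1 1 1
  1 1 1 2 2
  1 2 2 3 3
  1 2 3 4 4
  1 2 3 4 5

second differences of R give the permutation w = (1, 4, 2, 3, 5).

D(w) has 2 cells with 1 SE-corner; essential set:

[(2, 3, 1)]


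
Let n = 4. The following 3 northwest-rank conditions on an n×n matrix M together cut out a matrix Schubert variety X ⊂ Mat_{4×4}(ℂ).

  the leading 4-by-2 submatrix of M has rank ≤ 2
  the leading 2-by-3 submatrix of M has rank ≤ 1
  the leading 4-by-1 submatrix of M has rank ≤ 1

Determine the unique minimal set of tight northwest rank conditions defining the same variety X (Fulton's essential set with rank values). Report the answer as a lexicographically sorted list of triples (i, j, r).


Reconstructing r_w from the 3 given conditions:

  1 1 1 1
  1 1 1 2
  1 2 2 3
  1 2 3 4

giving w = (1, 4, 2, 3) via Δ²R.

ℓ(w)=2; the 1 essential cell (i,j,r):

[(2, 3, 1)]


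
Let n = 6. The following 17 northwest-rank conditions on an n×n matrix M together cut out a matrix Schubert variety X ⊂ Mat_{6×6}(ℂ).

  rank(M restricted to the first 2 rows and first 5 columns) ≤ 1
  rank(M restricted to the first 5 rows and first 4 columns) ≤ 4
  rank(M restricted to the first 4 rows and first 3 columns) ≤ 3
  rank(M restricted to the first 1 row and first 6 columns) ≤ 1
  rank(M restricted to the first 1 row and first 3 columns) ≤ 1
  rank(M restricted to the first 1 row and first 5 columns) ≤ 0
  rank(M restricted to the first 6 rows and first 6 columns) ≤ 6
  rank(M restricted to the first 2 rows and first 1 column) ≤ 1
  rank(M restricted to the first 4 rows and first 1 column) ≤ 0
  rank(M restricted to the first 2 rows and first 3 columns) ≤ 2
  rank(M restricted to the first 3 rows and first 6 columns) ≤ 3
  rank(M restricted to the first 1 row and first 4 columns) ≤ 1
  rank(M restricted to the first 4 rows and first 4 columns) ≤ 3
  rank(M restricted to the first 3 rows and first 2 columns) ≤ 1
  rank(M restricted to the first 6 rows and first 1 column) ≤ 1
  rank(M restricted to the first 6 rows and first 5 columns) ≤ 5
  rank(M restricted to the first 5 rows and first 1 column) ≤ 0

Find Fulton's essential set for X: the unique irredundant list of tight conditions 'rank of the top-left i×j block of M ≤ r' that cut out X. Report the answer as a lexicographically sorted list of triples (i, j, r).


Reconstructing r_w from the 17 given conditions:

  0, 0, 0, 0, 0, 1
  0, 1, 1, 1, 1, 2
  0, 1, 2, 2, 2, 3
  0, 1, 2, 3, 3, 4
  0, 1, 2, 3, 4, 5
  1, 2, 3, 4, 5, 6

hence w(1..6) = (6, 2, 3, 4, 5, 1).

|D(w)|=9, |Ess(w)|=2:

[(1, 5, 0), (5, 1, 0)]
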